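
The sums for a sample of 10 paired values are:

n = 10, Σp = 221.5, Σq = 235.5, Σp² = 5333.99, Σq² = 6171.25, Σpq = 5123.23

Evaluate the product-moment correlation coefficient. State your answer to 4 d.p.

-0.1800

r = (nΣpq − ΣpΣq) / √[(nΣp² − (Σp)²)(nΣq² − (Σq)²)]
Numerator: 10×5123.23 − 221.5×235.5 = -930.95
Denominator: √[(53339.9 − 49062.25)(61712.5 − 55460.25)] = √[4277.65 × 6252.25] = 5171.5508
r = -930.95 / 5171.5508 ≈ -0.1800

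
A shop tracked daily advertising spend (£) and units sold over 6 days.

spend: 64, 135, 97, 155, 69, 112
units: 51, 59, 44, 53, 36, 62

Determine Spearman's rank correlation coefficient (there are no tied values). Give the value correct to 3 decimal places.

Rank spend: 1, 5, 3, 6, 2, 4
Rank units: 3, 5, 2, 4, 1, 6
d = rank(spend) − rank(units): -2, 0, 1, 2, 1, -2; Σd² = 14
ρ = 1 − 6Σd² / [n(n²−1)] = 1 − 6×14 / (6×35) = 1 − 84/210 ≈ 0.600

0.600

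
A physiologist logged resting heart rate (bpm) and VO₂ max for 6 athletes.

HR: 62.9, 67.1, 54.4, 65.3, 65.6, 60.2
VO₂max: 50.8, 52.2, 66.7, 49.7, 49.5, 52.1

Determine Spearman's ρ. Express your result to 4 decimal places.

-0.4286

Rank HR: 3, 6, 1, 4, 5, 2
Rank VO₂max: 3, 5, 6, 2, 1, 4
d = rank(HR) − rank(VO₂max): 0, 1, -5, 2, 4, -2; Σd² = 50
ρ = 1 − 6Σd² / [n(n²−1)] = 1 − 6×50 / (6×35) = 1 − 300/210 ≈ -0.4286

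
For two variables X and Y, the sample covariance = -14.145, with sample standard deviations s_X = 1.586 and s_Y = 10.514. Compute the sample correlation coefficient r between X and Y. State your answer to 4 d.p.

-0.8483

r = Cov(X,Y) / (s_X · s_Y) = -14.145 / (1.586 × 10.514)
  = -14.145 / 16.6752 ≈ -0.8483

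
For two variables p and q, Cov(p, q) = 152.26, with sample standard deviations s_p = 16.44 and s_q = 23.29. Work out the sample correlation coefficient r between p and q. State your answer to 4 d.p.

0.3977

r = Cov(p,q) / (s_p · s_q) = 152.26 / (16.44 × 23.29)
  = 152.26 / 382.8876 ≈ 0.3977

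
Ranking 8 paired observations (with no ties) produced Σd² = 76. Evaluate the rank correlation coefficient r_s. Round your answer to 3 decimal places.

0.095

ρ = 1 − 6Σd² / [n(n²−1)] = 1 − 6×76 / (8×63)
  = 1 − 456/504 = 1 − 0.9048 ≈ 0.095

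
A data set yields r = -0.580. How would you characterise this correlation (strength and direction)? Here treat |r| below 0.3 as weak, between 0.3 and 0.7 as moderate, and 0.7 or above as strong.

r = -0.580 < 0 so the relationship is negative.
|r| = 0.580, which falls in the moderate range.

moderate negative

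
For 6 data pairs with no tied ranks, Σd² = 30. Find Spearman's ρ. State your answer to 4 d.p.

ρ = 1 − 6Σd² / [n(n²−1)] = 1 − 6×30 / (6×35)
  = 1 − 180/210 = 1 − 0.85714 ≈ 0.1429

0.1429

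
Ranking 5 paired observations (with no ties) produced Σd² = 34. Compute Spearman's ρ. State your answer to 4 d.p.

-0.7000

ρ = 1 − 6Σd² / [n(n²−1)] = 1 − 6×34 / (5×24)
  = 1 − 204/120 = 1 − 1.70000 ≈ -0.7000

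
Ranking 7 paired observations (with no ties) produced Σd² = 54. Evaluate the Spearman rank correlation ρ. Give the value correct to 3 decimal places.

ρ = 1 − 6Σd² / [n(n²−1)] = 1 − 6×54 / (7×48)
  = 1 − 324/336 = 1 − 0.9643 ≈ 0.036

0.036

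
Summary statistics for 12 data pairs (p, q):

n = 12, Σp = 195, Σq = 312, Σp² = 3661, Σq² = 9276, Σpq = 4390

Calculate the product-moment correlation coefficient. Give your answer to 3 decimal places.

-0.898

r = (nΣpq − ΣpΣq) / √[(nΣp² − (Σp)²)(nΣq² − (Σq)²)]
Numerator: 12×4390 − 195×312 = -8160
Denominator: √[(43932 − 38025)(111312 − 97344)] = √[5907 × 13968] = 9083.4452
r = -8160 / 9083.4452 ≈ -0.898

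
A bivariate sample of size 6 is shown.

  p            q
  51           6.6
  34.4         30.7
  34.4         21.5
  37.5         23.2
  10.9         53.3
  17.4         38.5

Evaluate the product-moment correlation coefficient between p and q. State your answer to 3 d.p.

n = 6, Σp = 185.6, Σq = 173.8, Σp² = 6795.54, Σq² = 6309.68, Σpq = 4253.15
nΣpq − ΣpΣq = 25518.9 − 32257.28 = -6738.38
nΣp² − (Σp)² = 40773.24 − 34447.36 = 6325.88; nΣq² − (Σq)² = 37858.08 − 30206.44 = 7651.64
r = -6738.38 / √(6325.88 × 7651.64) = -6738.38 / 6957.2521 ≈ -0.969

-0.969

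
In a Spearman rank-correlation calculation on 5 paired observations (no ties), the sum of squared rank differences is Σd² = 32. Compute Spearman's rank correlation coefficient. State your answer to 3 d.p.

-0.600

ρ = 1 − 6Σd² / [n(n²−1)] = 1 − 6×32 / (5×24)
  = 1 − 192/120 = 1 − 1.6000 ≈ -0.600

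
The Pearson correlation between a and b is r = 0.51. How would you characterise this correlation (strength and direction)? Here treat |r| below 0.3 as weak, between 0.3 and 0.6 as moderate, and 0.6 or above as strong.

moderate positive

r = 0.51 > 0 so the relationship is positive.
|r| = 0.51, which falls in the moderate range.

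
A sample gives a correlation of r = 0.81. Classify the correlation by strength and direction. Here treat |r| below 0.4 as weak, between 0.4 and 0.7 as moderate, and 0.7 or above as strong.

r = 0.81 > 0 so the relationship is positive.
|r| = 0.81, which falls in the strong range.

strong positive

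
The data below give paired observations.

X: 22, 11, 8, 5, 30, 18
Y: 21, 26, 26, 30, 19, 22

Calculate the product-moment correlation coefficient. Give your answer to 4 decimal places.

-0.9629

n = 6, ΣX = 94, ΣY = 144, ΣX² = 1918, ΣY² = 3538, ΣXY = 2072
nΣXY − ΣXΣY = 12432 − 13536 = -1104
nΣX² − (ΣX)² = 11508 − 8836 = 2672; nΣY² − (ΣY)² = 21228 − 20736 = 492
r = -1104 / √(2672 × 492) = -1104 / 1146.5705 ≈ -0.9629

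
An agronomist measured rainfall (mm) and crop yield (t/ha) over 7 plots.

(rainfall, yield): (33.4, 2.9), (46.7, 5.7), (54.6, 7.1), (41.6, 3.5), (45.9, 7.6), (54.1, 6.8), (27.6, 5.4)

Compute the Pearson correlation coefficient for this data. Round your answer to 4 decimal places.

0.6329

n = 7, Σx = 303.9, Σy = 39, Σx² = 13803.55, Σy² = 236.72, Σxy = 1762.07
nΣxy − ΣxΣy = 12334.49 − 11852.1 = 482.39
nΣx² − (Σx)² = 96624.85 − 92355.21 = 4269.64; nΣy² − (Σy)² = 1657.04 − 1521 = 136.04
r = 482.39 / √(4269.64 × 136.04) = 482.39 / 762.1298 ≈ 0.6329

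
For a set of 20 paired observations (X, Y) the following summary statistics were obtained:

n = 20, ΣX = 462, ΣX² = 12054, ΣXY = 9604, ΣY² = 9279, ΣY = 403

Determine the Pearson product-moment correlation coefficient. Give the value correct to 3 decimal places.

0.233

r = (nΣXY − ΣXΣY) / √[(nΣX² − (ΣX)²)(nΣY² − (ΣY)²)]
Numerator: 20×9604 − 462×403 = 5894
Denominator: √[(241080 − 213444)(185580 − 162409)] = √[27636 × 23171] = 25305.2120
r = 5894 / 25305.2120 ≈ 0.233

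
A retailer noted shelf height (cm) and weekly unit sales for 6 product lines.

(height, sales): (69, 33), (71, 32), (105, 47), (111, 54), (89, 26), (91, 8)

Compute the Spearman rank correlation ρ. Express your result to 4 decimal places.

Rank height: 1, 2, 5, 6, 3, 4
Rank sales: 4, 3, 5, 6, 2, 1
d = rank(height) − rank(sales): -3, -1, 0, 0, 1, 3; Σd² = 20
ρ = 1 − 6Σd² / [n(n²−1)] = 1 − 6×20 / (6×35) = 1 − 120/210 ≈ 0.4286

0.4286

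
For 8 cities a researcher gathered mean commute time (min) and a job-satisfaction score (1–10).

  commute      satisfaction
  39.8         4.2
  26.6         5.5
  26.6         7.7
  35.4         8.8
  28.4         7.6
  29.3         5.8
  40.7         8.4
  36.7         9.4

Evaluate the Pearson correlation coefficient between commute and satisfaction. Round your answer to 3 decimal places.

0.158

n = 8, Σx = 263.5, Σy = 57.4, Σx² = 8920.75, Σy² = 434.94, Σxy = 1902.44
nΣxy − ΣxΣy = 15219.52 − 15124.9 = 94.62
nΣx² − (Σx)² = 71366 − 69432.25 = 1933.75; nΣy² − (Σy)² = 3479.52 − 3294.76 = 184.76
r = 94.62 / √(1933.75 × 184.76) = 94.62 / 597.7287 ≈ 0.158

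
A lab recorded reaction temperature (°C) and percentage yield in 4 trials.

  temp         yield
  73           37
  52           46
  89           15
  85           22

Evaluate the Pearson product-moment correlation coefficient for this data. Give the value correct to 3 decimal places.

-0.958

n = 4, Σx = 299, Σy = 120, Σx² = 23179, Σy² = 4194, Σxy = 8298
nΣxy − ΣxΣy = 33192 − 35880 = -2688
nΣx² − (Σx)² = 92716 − 89401 = 3315; nΣy² − (Σy)² = 16776 − 14400 = 2376
r = -2688 / √(3315 × 2376) = -2688 / 2806.4996 ≈ -0.958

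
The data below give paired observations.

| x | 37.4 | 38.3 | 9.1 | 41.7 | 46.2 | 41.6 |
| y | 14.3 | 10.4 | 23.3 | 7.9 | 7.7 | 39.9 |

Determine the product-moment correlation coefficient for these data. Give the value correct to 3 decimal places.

-0.246

n = 6, Σx = 214.3, Σy = 103.5, Σx² = 8552.35, Σy² = 2569.25, Σxy = 3490.18
nΣxy − ΣxΣy = 20941.08 − 22180.05 = -1238.97
nΣx² − (Σx)² = 51314.1 − 45924.49 = 5389.61; nΣy² − (Σy)² = 15415.5 − 10712.25 = 4703.25
r = -1238.97 / √(5389.61 × 4703.25) = -1238.97 / 5034.7476 ≈ -0.246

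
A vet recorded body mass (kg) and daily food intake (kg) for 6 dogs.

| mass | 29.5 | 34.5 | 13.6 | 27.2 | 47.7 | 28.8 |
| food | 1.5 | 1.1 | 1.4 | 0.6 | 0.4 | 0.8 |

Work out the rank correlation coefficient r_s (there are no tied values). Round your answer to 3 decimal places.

Rank mass: 4, 5, 1, 2, 6, 3
Rank food: 6, 4, 5, 2, 1, 3
d = rank(mass) − rank(food): -2, 1, -4, 0, 5, 0; Σd² = 46
ρ = 1 − 6Σd² / [n(n²−1)] = 1 − 6×46 / (6×35) = 1 − 276/210 ≈ -0.314

-0.314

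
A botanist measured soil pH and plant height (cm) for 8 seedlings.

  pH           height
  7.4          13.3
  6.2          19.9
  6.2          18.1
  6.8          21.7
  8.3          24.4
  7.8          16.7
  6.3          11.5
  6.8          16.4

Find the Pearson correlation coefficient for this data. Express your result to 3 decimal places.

0.337

n = 8, Σx = 55.8, Σy = 142, Σx² = 393.54, Σy² = 2646.86, Σxy = 998.33
nΣxy − ΣxΣy = 7986.64 − 7923.6 = 63.04
nΣx² − (Σx)² = 3148.32 − 3113.64 = 34.68; nΣy² − (Σy)² = 21174.88 − 20164 = 1010.88
r = 63.04 / √(34.68 × 1010.88) = 63.04 / 187.2360 ≈ 0.337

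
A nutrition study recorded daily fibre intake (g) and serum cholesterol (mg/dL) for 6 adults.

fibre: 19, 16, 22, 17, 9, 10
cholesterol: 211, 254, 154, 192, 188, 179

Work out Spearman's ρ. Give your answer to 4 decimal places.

Rank fibre: 5, 3, 6, 4, 1, 2
Rank cholesterol: 5, 6, 1, 4, 3, 2
d = rank(fibre) − rank(cholesterol): 0, -3, 5, 0, -2, 0; Σd² = 38
ρ = 1 − 6Σd² / [n(n²−1)] = 1 − 6×38 / (6×35) = 1 − 228/210 ≈ -0.0857

-0.0857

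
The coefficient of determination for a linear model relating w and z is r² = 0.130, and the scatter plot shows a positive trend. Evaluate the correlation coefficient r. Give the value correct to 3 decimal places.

0.361

|r| = √0.130 = 0.361
The association is positive, so r = 0.361.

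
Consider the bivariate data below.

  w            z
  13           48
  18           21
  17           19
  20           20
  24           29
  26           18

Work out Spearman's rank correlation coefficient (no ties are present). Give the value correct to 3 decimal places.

-0.486

Rank w: 1, 3, 2, 4, 5, 6
Rank z: 6, 4, 2, 3, 5, 1
d = rank(w) − rank(z): -5, -1, 0, 1, 0, 5; Σd² = 52
ρ = 1 − 6Σd² / [n(n²−1)] = 1 − 6×52 / (6×35) = 1 − 312/210 ≈ -0.486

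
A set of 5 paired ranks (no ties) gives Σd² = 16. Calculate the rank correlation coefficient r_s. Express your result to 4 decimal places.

0.2000

ρ = 1 − 6Σd² / [n(n²−1)] = 1 − 6×16 / (5×24)
  = 1 − 96/120 = 1 − 0.80000 ≈ 0.2000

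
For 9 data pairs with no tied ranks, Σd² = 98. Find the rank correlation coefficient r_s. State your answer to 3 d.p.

0.183

ρ = 1 − 6Σd² / [n(n²−1)] = 1 − 6×98 / (9×80)
  = 1 − 588/720 = 1 − 0.8167 ≈ 0.183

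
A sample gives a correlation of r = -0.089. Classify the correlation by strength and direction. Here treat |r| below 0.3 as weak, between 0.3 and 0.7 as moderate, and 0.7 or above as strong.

r = -0.089 < 0 so the relationship is negative.
|r| = 0.089, which falls in the weak range.

weak negative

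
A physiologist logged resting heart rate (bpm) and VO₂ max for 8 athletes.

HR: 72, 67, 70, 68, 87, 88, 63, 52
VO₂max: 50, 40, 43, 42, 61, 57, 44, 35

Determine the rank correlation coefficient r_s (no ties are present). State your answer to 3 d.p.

0.833

Rank HR: 6, 3, 5, 4, 7, 8, 2, 1
Rank VO₂max: 6, 2, 4, 3, 8, 7, 5, 1
d = rank(HR) − rank(VO₂max): 0, 1, 1, 1, -1, 1, -3, 0; Σd² = 14
ρ = 1 − 6Σd² / [n(n²−1)] = 1 − 6×14 / (8×63) = 1 − 84/504 ≈ 0.833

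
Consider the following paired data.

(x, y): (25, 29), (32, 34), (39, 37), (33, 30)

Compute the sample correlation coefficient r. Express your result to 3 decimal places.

n = 4, Σx = 129, Σy = 130, Σx² = 4259, Σy² = 4266, Σxy = 4246
nΣxy − ΣxΣy = 16984 − 16770 = 214
nΣx² − (Σx)² = 17036 − 16641 = 395; nΣy² − (Σy)² = 17064 − 16900 = 164
r = 214 / √(395 × 164) = 214 / 254.5192 ≈ 0.841

0.841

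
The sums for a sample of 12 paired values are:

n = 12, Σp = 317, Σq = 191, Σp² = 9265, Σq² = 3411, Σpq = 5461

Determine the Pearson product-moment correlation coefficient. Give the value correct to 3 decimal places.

r = (nΣpq − ΣpΣq) / √[(nΣp² − (Σp)²)(nΣq² − (Σq)²)]
Numerator: 12×5461 − 317×191 = 4985
Denominator: √[(111180 − 100489)(40932 − 36481)] = √[10691 × 4451] = 6898.2346
r = 4985 / 6898.2346 ≈ 0.723

0.723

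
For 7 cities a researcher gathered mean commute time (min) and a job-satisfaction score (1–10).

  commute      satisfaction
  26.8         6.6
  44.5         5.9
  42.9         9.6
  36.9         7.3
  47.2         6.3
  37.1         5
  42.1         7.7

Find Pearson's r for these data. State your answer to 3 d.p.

0.149

n = 7, Σx = 277.5, Σy = 48.4, Σx² = 11277.17, Σy² = 347.8, Σxy = 1927.67
nΣxy − ΣxΣy = 13493.69 − 13431 = 62.69
nΣx² − (Σx)² = 78940.19 − 77006.25 = 1933.94; nΣy² − (Σy)² = 2434.6 − 2342.56 = 92.04
r = 62.69 / √(1933.94 × 92.04) = 62.69 / 421.9003 ≈ 0.149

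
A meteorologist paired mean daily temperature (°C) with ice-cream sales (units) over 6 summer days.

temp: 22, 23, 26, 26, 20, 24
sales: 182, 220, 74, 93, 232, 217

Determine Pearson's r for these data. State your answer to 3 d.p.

-0.826

n = 6, Σx = 141, Σy = 1018, Σx² = 3341, Σy² = 196562, Σxy = 23254
nΣxy − ΣxΣy = 139524 − 143538 = -4014
nΣx² − (Σx)² = 20046 − 19881 = 165; nΣy² − (Σy)² = 1179372 − 1036324 = 143048
r = -4014 / √(165 × 143048) = -4014 / 4858.2836 ≈ -0.826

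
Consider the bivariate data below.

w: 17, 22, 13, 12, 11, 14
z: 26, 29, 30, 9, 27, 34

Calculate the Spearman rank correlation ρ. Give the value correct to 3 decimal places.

Rank w: 5, 6, 3, 2, 1, 4
Rank z: 2, 4, 5, 1, 3, 6
d = rank(w) − rank(z): 3, 2, -2, 1, -2, -2; Σd² = 26
ρ = 1 − 6Σd² / [n(n²−1)] = 1 − 6×26 / (6×35) = 1 − 156/210 ≈ 0.257

0.257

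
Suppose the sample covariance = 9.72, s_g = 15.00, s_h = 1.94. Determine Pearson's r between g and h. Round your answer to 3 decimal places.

0.334

r = Cov(g,h) / (s_g · s_h) = 9.72 / (15.00 × 1.94)
  = 9.72 / 29.1000 ≈ 0.334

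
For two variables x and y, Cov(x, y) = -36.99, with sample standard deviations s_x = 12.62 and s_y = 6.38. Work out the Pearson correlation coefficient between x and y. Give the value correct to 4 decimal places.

-0.4594

r = Cov(x,y) / (s_x · s_y) = -36.99 / (12.62 × 6.38)
  = -36.99 / 80.5156 ≈ -0.4594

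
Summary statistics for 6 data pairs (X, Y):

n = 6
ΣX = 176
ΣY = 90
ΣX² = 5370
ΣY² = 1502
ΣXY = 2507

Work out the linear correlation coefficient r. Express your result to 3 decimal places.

-0.749

r = (nΣXY − ΣXΣY) / √[(nΣX² − (ΣX)²)(nΣY² − (ΣY)²)]
Numerator: 6×2507 − 176×90 = -798
Denominator: √[(32220 − 30976)(9012 − 8100)] = √[1244 × 912] = 1065.1422
r = -798 / 1065.1422 ≈ -0.749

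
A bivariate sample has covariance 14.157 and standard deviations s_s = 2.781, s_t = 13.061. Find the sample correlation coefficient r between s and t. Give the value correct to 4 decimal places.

r = Cov(s,t) / (s_s · s_t) = 14.157 / (2.781 × 13.061)
  = 14.157 / 36.3226 ≈ 0.3898

0.3898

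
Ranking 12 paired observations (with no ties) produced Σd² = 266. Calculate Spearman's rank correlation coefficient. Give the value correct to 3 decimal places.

ρ = 1 − 6Σd² / [n(n²−1)] = 1 − 6×266 / (12×143)
  = 1 − 1596/1716 = 1 − 0.9301 ≈ 0.070

0.070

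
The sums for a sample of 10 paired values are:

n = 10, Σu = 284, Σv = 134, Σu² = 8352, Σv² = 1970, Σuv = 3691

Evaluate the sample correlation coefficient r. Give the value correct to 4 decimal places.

r = (nΣuv − ΣuΣv) / √[(nΣu² − (Σu)²)(nΣv² − (Σv)²)]
Numerator: 10×3691 − 284×134 = -1146
Denominator: √[(83520 − 80656)(19700 − 17956)] = √[2864 × 1744] = 2234.9085
r = -1146 / 2234.9085 ≈ -0.5128

-0.5128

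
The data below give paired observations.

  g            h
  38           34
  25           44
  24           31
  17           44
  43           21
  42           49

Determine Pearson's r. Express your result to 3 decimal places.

n = 6, Σg = 189, Σh = 223, Σg² = 6547, Σh² = 8831, Σgh = 6845
nΣgh − ΣgΣh = 41070 − 42147 = -1077
nΣg² − (Σg)² = 39282 − 35721 = 3561; nΣh² − (Σh)² = 52986 − 49729 = 3257
r = -1077 / √(3561 × 3257) = -1077 / 3405.6096 ≈ -0.316

-0.316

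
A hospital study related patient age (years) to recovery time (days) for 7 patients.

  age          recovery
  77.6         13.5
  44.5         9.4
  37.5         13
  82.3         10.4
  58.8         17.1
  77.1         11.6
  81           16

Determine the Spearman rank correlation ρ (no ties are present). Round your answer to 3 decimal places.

Rank age: 5, 2, 1, 7, 3, 4, 6
Rank recovery: 5, 1, 4, 2, 7, 3, 6
d = rank(age) − rank(recovery): 0, 1, -3, 5, -4, 1, 0; Σd² = 52
ρ = 1 − 6Σd² / [n(n²−1)] = 1 − 6×52 / (7×48) = 1 − 312/336 ≈ 0.071

0.071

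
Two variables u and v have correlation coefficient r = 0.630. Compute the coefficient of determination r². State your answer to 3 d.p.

0.397

r² = (0.630)² = 0.397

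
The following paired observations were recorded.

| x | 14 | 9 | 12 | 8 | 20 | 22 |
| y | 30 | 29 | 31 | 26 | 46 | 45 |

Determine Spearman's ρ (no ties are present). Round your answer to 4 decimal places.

0.8857

Rank x: 4, 2, 3, 1, 5, 6
Rank y: 3, 2, 4, 1, 6, 5
d = rank(x) − rank(y): 1, 0, -1, 0, -1, 1; Σd² = 4
ρ = 1 − 6Σd² / [n(n²−1)] = 1 − 6×4 / (6×35) = 1 − 24/210 ≈ 0.8857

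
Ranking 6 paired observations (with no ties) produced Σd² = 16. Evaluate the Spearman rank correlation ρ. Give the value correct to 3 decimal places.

0.543

ρ = 1 − 6Σd² / [n(n²−1)] = 1 − 6×16 / (6×35)
  = 1 − 96/210 = 1 − 0.4571 ≈ 0.543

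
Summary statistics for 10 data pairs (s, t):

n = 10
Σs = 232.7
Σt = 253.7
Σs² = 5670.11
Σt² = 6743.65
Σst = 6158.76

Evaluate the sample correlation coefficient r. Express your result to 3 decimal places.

0.911

r = (nΣst − ΣsΣt) / √[(nΣs² − (Σs)²)(nΣt² − (Σt)²)]
Numerator: 10×6158.76 − 232.7×253.7 = 2551.61
Denominator: √[(56701.1 − 54149.29)(67436.5 − 64363.69)] = √[2551.81 × 3072.81] = 2800.2191
r = 2551.61 / 2800.2191 ≈ 0.911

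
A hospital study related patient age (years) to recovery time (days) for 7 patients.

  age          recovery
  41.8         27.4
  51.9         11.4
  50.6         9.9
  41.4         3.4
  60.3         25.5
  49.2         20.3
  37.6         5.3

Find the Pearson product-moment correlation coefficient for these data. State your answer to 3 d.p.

0.461

n = 7, Σx = 332.8, Σy = 103.2, Σx² = 16185.66, Σy² = 2080.72, Σxy = 5114.37
nΣxy − ΣxΣy = 35800.59 − 34344.96 = 1455.63
nΣx² − (Σx)² = 113299.62 − 110755.84 = 2543.78; nΣy² − (Σy)² = 14565.04 − 10650.24 = 3914.8
r = 1455.63 / √(2543.78 × 3914.8) = 1455.63 / 3155.6917 ≈ 0.461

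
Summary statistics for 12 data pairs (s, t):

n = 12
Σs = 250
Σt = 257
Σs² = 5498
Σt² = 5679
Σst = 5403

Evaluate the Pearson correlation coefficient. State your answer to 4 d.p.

r = (nΣst − ΣsΣt) / √[(nΣs² − (Σs)²)(nΣt² − (Σt)²)]
Numerator: 12×5403 − 250×257 = 586
Denominator: √[(65976 − 62500)(68148 − 66049)] = √[3476 × 2099] = 2701.1338
r = 586 / 2701.1338 ≈ 0.2169

0.2169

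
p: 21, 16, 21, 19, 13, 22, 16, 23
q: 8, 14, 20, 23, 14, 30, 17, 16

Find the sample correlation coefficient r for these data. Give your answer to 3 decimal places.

0.309

n = 8, Σp = 151, Σq = 142, Σp² = 2937, Σq² = 2830, Σpq = 2731
nΣpq − ΣpΣq = 21848 − 21442 = 406
nΣp² − (Σp)² = 23496 − 22801 = 695; nΣq² − (Σq)² = 22640 − 20164 = 2476
r = 406 / √(695 × 2476) = 406 / 1311.8003 ≈ 0.309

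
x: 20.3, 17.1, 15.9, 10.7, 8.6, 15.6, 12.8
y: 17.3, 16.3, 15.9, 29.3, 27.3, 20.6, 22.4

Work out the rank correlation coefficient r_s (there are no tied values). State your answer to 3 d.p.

-0.821

Rank x: 7, 6, 5, 2, 1, 4, 3
Rank y: 3, 2, 1, 7, 6, 4, 5
d = rank(x) − rank(y): 4, 4, 4, -5, -5, 0, -2; Σd² = 102
ρ = 1 − 6Σd² / [n(n²−1)] = 1 − 6×102 / (7×48) = 1 − 612/336 ≈ -0.821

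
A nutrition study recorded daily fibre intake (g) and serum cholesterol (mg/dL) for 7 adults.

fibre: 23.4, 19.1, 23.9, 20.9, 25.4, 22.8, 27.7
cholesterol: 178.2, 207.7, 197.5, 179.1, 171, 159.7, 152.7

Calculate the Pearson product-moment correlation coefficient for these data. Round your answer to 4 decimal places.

n = 7, Σx = 163.2, Σy = 1245.9, Σx² = 3852.68, Σy² = 224039.97, Σxy = 28814.74
nΣxy − ΣxΣy = 201703.18 − 203330.88 = -1627.7
nΣx² − (Σx)² = 26968.76 − 26634.24 = 334.52; nΣy² − (Σy)² = 1568279.79 − 1552266.81 = 16012.98
r = -1627.7 / √(334.52 × 16012.98) = -1627.7 / 2314.4464 ≈ -0.7033

-0.7033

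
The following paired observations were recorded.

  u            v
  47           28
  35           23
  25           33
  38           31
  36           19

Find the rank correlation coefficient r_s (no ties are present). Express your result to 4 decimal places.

Rank u: 5, 2, 1, 4, 3
Rank v: 3, 2, 5, 4, 1
d = rank(u) − rank(v): 2, 0, -4, 0, 2; Σd² = 24
ρ = 1 − 6Σd² / [n(n²−1)] = 1 − 6×24 / (5×24) = 1 − 144/120 ≈ -0.2000

-0.2000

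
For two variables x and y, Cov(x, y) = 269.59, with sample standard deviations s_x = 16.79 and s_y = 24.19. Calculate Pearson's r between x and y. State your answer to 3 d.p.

0.664

r = Cov(x,y) / (s_x · s_y) = 269.59 / (16.79 × 24.19)
  = 269.59 / 406.1501 ≈ 0.664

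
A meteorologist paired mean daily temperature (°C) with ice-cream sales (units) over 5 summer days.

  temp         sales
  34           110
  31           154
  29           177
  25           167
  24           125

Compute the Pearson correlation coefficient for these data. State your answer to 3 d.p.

-0.301

n = 5, Σx = 143, Σy = 733, Σx² = 4159, Σy² = 110659, Σxy = 20822
nΣxy − ΣxΣy = 104110 − 104819 = -709
nΣx² − (Σx)² = 20795 − 20449 = 346; nΣy² − (Σy)² = 553295 − 537289 = 16006
r = -709 / √(346 × 16006) = -709 / 2353.3117 ≈ -0.301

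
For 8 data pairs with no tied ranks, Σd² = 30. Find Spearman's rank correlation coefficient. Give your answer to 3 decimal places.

0.643

ρ = 1 − 6Σd² / [n(n²−1)] = 1 − 6×30 / (8×63)
  = 1 − 180/504 = 1 − 0.3571 ≈ 0.643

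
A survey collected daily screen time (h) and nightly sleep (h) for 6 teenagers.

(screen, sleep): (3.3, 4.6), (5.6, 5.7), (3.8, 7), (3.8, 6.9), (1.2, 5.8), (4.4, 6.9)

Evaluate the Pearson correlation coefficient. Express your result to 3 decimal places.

0.191

n = 6, Σx = 22.1, Σy = 36.9, Σx² = 91.93, Σy² = 231.51, Σxy = 137.24
nΣxy − ΣxΣy = 823.44 − 815.49 = 7.95
nΣx² − (Σx)² = 551.58 − 488.41 = 63.17; nΣy² − (Σy)² = 1389.06 − 1361.61 = 27.45
r = 7.95 / √(63.17 × 27.45) = 7.95 / 41.6415 ≈ 0.191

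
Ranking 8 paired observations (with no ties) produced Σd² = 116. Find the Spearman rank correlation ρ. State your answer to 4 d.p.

ρ = 1 − 6Σd² / [n(n²−1)] = 1 − 6×116 / (8×63)
  = 1 − 696/504 = 1 − 1.38095 ≈ -0.3810

-0.3810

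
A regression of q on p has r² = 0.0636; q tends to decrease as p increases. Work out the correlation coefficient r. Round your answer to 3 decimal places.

|r| = √0.0636 = 0.252
The association is negative, so r = −0.252.

-0.252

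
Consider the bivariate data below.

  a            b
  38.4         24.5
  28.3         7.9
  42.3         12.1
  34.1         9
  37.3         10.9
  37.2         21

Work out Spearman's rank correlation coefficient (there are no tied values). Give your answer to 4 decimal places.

Rank a: 5, 1, 6, 2, 4, 3
Rank b: 6, 1, 4, 2, 3, 5
d = rank(a) − rank(b): -1, 0, 2, 0, 1, -2; Σd² = 10
ρ = 1 − 6Σd² / [n(n²−1)] = 1 − 6×10 / (6×35) = 1 − 60/210 ≈ 0.7143

0.7143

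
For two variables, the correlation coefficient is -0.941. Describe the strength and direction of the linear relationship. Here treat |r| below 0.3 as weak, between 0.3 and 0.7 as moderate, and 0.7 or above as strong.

strong negative

r = -0.941 < 0 so the relationship is negative.
|r| = 0.941, which falls in the strong range.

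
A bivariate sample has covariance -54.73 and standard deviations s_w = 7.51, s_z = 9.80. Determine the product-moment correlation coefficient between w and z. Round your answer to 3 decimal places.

-0.744

r = Cov(w,z) / (s_w · s_z) = -54.73 / (7.51 × 9.80)
  = -54.73 / 73.5980 ≈ -0.744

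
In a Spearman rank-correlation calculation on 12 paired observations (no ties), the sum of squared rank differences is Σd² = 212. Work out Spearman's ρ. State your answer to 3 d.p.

0.259

ρ = 1 − 6Σd² / [n(n²−1)] = 1 − 6×212 / (12×143)
  = 1 − 1272/1716 = 1 − 0.7413 ≈ 0.259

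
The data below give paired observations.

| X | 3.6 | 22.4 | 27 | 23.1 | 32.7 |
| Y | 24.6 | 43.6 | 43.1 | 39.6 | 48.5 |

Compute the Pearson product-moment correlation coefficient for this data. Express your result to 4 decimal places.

n = 5, ΣX = 108.8, ΣY = 199.4, ΣX² = 2846.62, ΣY² = 8284.14, ΣXY = 4729.61
nΣXY − ΣXΣY = 23648.05 − 21694.72 = 1953.33
nΣX² − (ΣX)² = 14233.1 − 11837.44 = 2395.66; nΣY² − (ΣY)² = 41420.7 − 39760.36 = 1660.34
r = 1953.33 / √(2395.66 × 1660.34) = 1953.33 / 1994.3947 ≈ 0.9794

0.9794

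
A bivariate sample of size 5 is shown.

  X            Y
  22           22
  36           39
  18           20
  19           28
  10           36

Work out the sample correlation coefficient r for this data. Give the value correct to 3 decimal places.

0.299

n = 5, ΣX = 105, ΣY = 145, ΣX² = 2565, ΣY² = 4485, ΣXY = 3140
nΣXY − ΣXΣY = 15700 − 15225 = 475
nΣX² − (ΣX)² = 12825 − 11025 = 1800; nΣY² − (ΣY)² = 22425 − 21025 = 1400
r = 475 / √(1800 × 1400) = 475 / 1587.4508 ≈ 0.299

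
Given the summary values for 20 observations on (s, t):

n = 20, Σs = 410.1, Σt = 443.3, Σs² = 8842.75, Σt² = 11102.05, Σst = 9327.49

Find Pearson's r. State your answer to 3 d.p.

r = (nΣst − ΣsΣt) / √[(nΣs² − (Σs)²)(nΣt² − (Σt)²)]
Numerator: 20×9327.49 − 410.1×443.3 = 4752.47
Denominator: √[(176855 − 168182.01)(222041 − 196514.89)] = √[8672.99 × 25526.11] = 14879.1027
r = 4752.47 / 14879.1027 ≈ 0.319

0.319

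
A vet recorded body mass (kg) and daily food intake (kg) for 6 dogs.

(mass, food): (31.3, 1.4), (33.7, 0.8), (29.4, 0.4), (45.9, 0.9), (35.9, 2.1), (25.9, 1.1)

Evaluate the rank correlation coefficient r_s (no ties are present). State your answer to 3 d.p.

Rank mass: 3, 4, 2, 6, 5, 1
Rank food: 5, 2, 1, 3, 6, 4
d = rank(mass) − rank(food): -2, 2, 1, 3, -1, -3; Σd² = 28
ρ = 1 − 6Σd² / [n(n²−1)] = 1 − 6×28 / (6×35) = 1 − 168/210 ≈ 0.200

0.200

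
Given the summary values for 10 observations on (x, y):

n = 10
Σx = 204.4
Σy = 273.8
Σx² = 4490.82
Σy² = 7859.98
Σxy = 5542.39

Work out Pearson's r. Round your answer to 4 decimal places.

-0.1604

r = (nΣxy − ΣxΣy) / √[(nΣx² − (Σx)²)(nΣy² − (Σy)²)]
Numerator: 10×5542.39 − 204.4×273.8 = -540.82
Denominator: √[(44908.2 − 41779.36)(78599.8 − 74966.44)] = √[3128.84 × 3633.36] = 3371.6765
r = -540.82 / 3371.6765 ≈ -0.1604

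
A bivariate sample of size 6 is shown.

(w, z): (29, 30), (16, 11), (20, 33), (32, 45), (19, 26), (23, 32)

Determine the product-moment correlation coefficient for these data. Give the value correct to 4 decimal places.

0.8052

n = 6, Σw = 139, Σz = 177, Σw² = 3411, Σz² = 5835, Σwz = 4376
nΣwz − ΣwΣz = 26256 − 24603 = 1653
nΣw² − (Σw)² = 20466 − 19321 = 1145; nΣz² − (Σz)² = 35010 − 31329 = 3681
r = 1653 / √(1145 × 3681) = 1653 / 2052.9844 ≈ 0.8052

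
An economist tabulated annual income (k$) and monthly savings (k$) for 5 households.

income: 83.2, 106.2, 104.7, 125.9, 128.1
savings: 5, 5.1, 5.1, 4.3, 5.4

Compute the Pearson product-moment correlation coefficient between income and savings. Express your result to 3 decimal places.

n = 5, Σx = 548.1, Σy = 24.9, Σx² = 61423.19, Σy² = 124.67, Σxy = 2724.7
nΣxy − ΣxΣy = 13623.5 − 13647.69 = -24.19
nΣx² − (Σx)² = 307115.95 − 300413.61 = 6702.34; nΣy² − (Σy)² = 623.35 − 620.01 = 3.34
r = -24.19 / √(6702.34 × 3.34) = -24.19 / 149.6189 ≈ -0.162

-0.162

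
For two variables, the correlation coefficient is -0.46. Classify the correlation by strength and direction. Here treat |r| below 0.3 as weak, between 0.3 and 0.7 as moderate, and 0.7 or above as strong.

r = -0.46 < 0 so the relationship is negative.
|r| = 0.46, which falls in the moderate range.

moderate negative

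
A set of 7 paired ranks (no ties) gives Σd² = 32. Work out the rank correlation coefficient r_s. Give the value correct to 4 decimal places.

0.4286

ρ = 1 − 6Σd² / [n(n²−1)] = 1 − 6×32 / (7×48)
  = 1 − 192/336 = 1 − 0.57143 ≈ 0.4286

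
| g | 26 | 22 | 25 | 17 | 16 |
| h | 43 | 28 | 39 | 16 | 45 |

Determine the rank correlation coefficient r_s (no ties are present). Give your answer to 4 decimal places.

Rank g: 5, 3, 4, 2, 1
Rank h: 4, 2, 3, 1, 5
d = rank(g) − rank(h): 1, 1, 1, 1, -4; Σd² = 20
ρ = 1 − 6Σd² / [n(n²−1)] = 1 − 6×20 / (5×24) = 1 − 120/120 ≈ 0.0000

0.0000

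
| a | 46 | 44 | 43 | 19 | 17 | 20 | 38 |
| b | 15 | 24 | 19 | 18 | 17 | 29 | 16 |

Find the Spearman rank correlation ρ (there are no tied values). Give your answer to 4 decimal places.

Rank a: 7, 6, 5, 2, 1, 3, 4
Rank b: 1, 6, 5, 4, 3, 7, 2
d = rank(a) − rank(b): 6, 0, 0, -2, -2, -4, 2; Σd² = 64
ρ = 1 − 6Σd² / [n(n²−1)] = 1 − 6×64 / (7×48) = 1 − 384/336 ≈ -0.1429

-0.1429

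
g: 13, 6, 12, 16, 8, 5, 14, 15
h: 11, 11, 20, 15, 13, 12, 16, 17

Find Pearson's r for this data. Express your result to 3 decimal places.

0.555

n = 8, Σg = 89, Σh = 115, Σg² = 1115, Σh² = 1725, Σgh = 1332
nΣgh − ΣgΣh = 10656 − 10235 = 421
nΣg² − (Σg)² = 8920 − 7921 = 999; nΣh² − (Σh)² = 13800 − 13225 = 575
r = 421 / √(999 × 575) = 421 / 757.9083 ≈ 0.555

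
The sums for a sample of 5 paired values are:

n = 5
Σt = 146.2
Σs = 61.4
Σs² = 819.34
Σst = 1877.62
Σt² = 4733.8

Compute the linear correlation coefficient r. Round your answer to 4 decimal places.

r = (nΣst − ΣsΣt) / √[(nΣs² − (Σs)²)(nΣt² − (Σt)²)]
Numerator: 5×1877.62 − 61.4×146.2 = 411.42
Denominator: √[(4096.7 − 3769.96)(23669 − 21374.44)] = √[326.74 × 2294.56] = 865.8663
r = 411.42 / 865.8663 ≈ 0.4752

0.4752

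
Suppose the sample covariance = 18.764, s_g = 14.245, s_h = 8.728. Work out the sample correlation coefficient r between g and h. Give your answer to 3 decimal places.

r = Cov(g,h) / (s_g · s_h) = 18.764 / (14.245 × 8.728)
  = 18.764 / 124.3304 ≈ 0.151

0.151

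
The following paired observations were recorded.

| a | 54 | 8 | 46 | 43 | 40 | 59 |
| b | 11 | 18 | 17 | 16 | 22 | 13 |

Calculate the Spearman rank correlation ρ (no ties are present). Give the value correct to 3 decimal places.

-0.829

Rank a: 5, 1, 4, 3, 2, 6
Rank b: 1, 5, 4, 3, 6, 2
d = rank(a) − rank(b): 4, -4, 0, 0, -4, 4; Σd² = 64
ρ = 1 − 6Σd² / [n(n²−1)] = 1 − 6×64 / (6×35) = 1 − 384/210 ≈ -0.829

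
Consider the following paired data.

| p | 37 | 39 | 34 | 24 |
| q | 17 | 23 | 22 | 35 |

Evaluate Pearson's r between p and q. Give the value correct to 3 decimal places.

-0.889

n = 4, Σp = 134, Σq = 97, Σp² = 4622, Σq² = 2527, Σpq = 3114
nΣpq − ΣpΣq = 12456 − 12998 = -542
nΣp² − (Σp)² = 18488 − 17956 = 532; nΣq² − (Σq)² = 10108 − 9409 = 699
r = -542 / √(532 × 699) = -542 / 609.8098 ≈ -0.889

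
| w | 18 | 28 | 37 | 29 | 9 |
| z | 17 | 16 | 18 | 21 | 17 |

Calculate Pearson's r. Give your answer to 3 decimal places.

n = 5, Σw = 121, Σz = 89, Σw² = 3399, Σz² = 1599, Σwz = 2182
nΣwz − ΣwΣz = 10910 − 10769 = 141
nΣw² − (Σw)² = 16995 − 14641 = 2354; nΣz² − (Σz)² = 7995 − 7921 = 74
r = 141 / √(2354 × 74) = 141 / 417.3679 ≈ 0.338

0.338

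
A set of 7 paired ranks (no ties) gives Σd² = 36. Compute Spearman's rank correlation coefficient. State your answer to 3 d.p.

0.357

ρ = 1 − 6Σd² / [n(n²−1)] = 1 − 6×36 / (7×48)
  = 1 − 216/336 = 1 − 0.6429 ≈ 0.357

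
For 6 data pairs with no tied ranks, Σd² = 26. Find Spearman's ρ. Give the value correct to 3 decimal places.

ρ = 1 − 6Σd² / [n(n²−1)] = 1 − 6×26 / (6×35)
  = 1 − 156/210 = 1 − 0.7429 ≈ 0.257

0.257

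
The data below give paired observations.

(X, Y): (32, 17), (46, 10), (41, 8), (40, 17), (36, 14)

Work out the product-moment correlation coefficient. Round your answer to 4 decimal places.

-0.6705

n = 5, ΣX = 195, ΣY = 66, ΣX² = 7717, ΣY² = 938, ΣXY = 2516
nΣXY − ΣXΣY = 12580 − 12870 = -290
nΣX² − (ΣX)² = 38585 − 38025 = 560; nΣY² − (ΣY)² = 4690 − 4356 = 334
r = -290 / √(560 × 334) = -290 / 432.4812 ≈ -0.6705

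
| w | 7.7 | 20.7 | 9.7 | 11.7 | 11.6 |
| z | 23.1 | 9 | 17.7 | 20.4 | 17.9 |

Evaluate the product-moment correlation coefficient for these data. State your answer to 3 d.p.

-0.945

n = 5, Σw = 61.4, Σz = 88.1, Σw² = 853.32, Σz² = 1664.47, Σwz = 982.18
nΣwz − ΣwΣz = 4910.9 − 5409.34 = -498.44
nΣw² − (Σw)² = 4266.6 − 3769.96 = 496.64; nΣz² − (Σz)² = 8322.35 − 7761.61 = 560.74
r = -498.44 / √(496.64 × 560.74) = -498.44 / 527.7176 ≈ -0.945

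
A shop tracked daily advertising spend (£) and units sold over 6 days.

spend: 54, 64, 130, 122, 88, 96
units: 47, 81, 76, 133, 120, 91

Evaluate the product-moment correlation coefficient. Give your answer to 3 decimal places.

0.534

n = 6, Σx = 554, Σy = 548, Σx² = 55756, Σy² = 54916, Σxy = 53124
nΣxy − ΣxΣy = 318744 − 303592 = 15152
nΣx² − (Σx)² = 334536 − 306916 = 27620; nΣy² − (Σy)² = 329496 − 300304 = 29192
r = 15152 / √(27620 × 29192) = 15152 / 28395.1235 ≈ 0.534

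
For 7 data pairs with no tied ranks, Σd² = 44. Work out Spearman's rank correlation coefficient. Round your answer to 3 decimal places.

ρ = 1 − 6Σd² / [n(n²−1)] = 1 − 6×44 / (7×48)
  = 1 − 264/336 = 1 − 0.7857 ≈ 0.214

0.214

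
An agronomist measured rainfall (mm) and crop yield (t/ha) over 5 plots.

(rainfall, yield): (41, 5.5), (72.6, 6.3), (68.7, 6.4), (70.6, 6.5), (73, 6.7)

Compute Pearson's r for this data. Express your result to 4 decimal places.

0.9527

n = 5, Σx = 325.9, Σy = 31.4, Σx² = 21984.81, Σy² = 198.04, Σxy = 2070.56
nΣxy − ΣxΣy = 10352.8 − 10233.26 = 119.54
nΣx² − (Σx)² = 109924.05 − 106210.81 = 3713.24; nΣy² − (Σy)² = 990.2 − 985.96 = 4.24
r = 119.54 / √(3713.24 × 4.24) = 119.54 / 125.4756 ≈ 0.9527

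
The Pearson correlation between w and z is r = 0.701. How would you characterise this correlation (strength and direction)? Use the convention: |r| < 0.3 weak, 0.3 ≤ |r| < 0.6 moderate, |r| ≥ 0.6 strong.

r = 0.701 > 0 so the relationship is positive.
|r| = 0.701, which falls in the strong range.

strong positive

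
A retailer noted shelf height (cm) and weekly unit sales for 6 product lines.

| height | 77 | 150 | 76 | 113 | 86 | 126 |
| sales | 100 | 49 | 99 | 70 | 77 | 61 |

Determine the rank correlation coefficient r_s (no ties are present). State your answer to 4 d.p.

-0.9429

Rank height: 2, 6, 1, 4, 3, 5
Rank sales: 6, 1, 5, 3, 4, 2
d = rank(height) − rank(sales): -4, 5, -4, 1, -1, 3; Σd² = 68
ρ = 1 − 6Σd² / [n(n²−1)] = 1 − 6×68 / (6×35) = 1 − 408/210 ≈ -0.9429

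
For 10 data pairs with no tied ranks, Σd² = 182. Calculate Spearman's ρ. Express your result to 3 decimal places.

-0.103

ρ = 1 − 6Σd² / [n(n²−1)] = 1 − 6×182 / (10×99)
  = 1 − 1092/990 = 1 − 1.1030 ≈ -0.103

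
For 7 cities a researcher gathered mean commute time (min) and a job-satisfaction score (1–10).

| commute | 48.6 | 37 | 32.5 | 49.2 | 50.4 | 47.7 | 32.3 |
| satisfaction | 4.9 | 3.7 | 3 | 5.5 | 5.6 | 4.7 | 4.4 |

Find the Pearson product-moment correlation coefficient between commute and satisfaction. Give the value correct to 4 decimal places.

n = 7, Σx = 297.7, Σy = 31.8, Σx² = 13066.59, Σy² = 149.76, Σxy = 1391.69
nΣxy − ΣxΣy = 9741.83 − 9466.86 = 274.97
nΣx² − (Σx)² = 91466.13 − 88625.29 = 2840.84; nΣy² − (Σy)² = 1048.32 − 1011.24 = 37.08
r = 274.97 / √(2840.84 × 37.08) = 274.97 / 324.5587 ≈ 0.8472

0.8472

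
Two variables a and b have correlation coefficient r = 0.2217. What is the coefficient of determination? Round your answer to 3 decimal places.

0.049

r² = (0.2217)² = 0.049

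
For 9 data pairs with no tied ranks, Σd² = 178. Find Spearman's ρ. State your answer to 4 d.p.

ρ = 1 − 6Σd² / [n(n²−1)] = 1 − 6×178 / (9×80)
  = 1 − 1068/720 = 1 − 1.48333 ≈ -0.4833

-0.4833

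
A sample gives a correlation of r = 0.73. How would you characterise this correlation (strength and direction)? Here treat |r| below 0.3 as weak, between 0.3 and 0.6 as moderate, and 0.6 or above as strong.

r = 0.73 > 0 so the relationship is positive.
|r| = 0.73, which falls in the strong range.

strong positive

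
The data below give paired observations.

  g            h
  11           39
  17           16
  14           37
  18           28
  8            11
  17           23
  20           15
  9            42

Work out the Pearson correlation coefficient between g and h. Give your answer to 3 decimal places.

n = 8, Σg = 114, Σh = 211, Σg² = 1764, Σh² = 6569, Σgh = 2880
nΣgh − ΣgΣh = 23040 − 24054 = -1014
nΣg² − (Σg)² = 14112 − 12996 = 1116; nΣh² − (Σh)² = 52552 − 44521 = 8031
r = -1014 / √(1116 × 8031) = -1014 / 2993.7595 ≈ -0.339

-0.339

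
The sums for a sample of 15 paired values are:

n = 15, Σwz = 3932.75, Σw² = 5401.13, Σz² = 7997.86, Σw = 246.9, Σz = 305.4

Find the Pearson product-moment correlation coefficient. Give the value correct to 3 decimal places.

-0.709

r = (nΣwz − ΣwΣz) / √[(nΣw² − (Σw)²)(nΣz² − (Σz)²)]
Numerator: 15×3932.75 − 246.9×305.4 = -16412.01
Denominator: √[(81016.95 − 60959.61)(119967.9 − 93269.16)] = √[20057.34 × 26698.74] = 23140.9962
r = -16412.01 / 23140.9962 ≈ -0.709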